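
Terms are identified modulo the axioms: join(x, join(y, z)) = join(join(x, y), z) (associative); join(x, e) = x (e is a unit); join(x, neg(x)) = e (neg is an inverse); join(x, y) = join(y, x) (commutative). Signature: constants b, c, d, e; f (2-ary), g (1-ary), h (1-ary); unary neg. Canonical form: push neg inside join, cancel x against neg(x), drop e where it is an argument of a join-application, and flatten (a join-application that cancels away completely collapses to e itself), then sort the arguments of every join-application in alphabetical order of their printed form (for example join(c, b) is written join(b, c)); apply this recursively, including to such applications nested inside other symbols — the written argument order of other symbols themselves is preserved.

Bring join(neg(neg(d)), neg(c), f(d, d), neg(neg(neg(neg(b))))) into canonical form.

Answer: join(b, d, f(d, d), neg(c))

Derivation:
Push neg inside:  distribute neg over join and collapse double neg
Combine occurrences:  join(d, neg(c), f(d, d), b)
Sort:  join(b, d, f(d, d), neg(c))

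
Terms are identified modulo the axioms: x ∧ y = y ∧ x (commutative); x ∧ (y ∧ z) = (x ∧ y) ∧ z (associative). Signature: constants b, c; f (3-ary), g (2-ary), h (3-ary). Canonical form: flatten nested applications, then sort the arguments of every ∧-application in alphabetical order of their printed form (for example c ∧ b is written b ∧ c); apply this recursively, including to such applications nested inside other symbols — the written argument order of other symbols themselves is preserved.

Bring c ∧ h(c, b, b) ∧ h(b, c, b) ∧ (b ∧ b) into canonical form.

Flatten:  c ∧ h(c, b, b) ∧ h(b, c, b) ∧ b ∧ b
Sort:  b ∧ b ∧ c ∧ h(b, c, b) ∧ h(c, b, b)

Answer: b ∧ b ∧ c ∧ h(b, c, b) ∧ h(c, b, b)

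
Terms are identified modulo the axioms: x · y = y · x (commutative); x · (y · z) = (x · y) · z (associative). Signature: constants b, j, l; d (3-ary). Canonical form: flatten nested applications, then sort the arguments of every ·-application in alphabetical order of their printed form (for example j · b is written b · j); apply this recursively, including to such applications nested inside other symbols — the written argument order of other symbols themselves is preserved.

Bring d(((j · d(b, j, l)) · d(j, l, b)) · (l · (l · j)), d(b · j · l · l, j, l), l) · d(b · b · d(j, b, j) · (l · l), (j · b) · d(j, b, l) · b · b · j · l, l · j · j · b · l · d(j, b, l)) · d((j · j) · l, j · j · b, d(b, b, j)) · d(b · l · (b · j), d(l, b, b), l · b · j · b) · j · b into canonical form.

Canonicalize subterm:  d(((j · d(b, j, l)) · d(j, l, b)) · (l · (l · j)), d(b · j · l · l, j, l), l)  →  d(d(b, j, l) · d(j, l, b) · j · j · l · l, d(b · j · l · l, j, l), l)
Inside:  d(b · b · d(j, b, j) · (l · l), (j · b) · d(j, b, l) · b · b · j · l, l · j · j · b · l · d(j, b, l))  →  d(b · b · d(j, b, j) · l · l, b · b · b · d(j, b, l) · j · j · l, b · d(j, b, l) · j · j · l · l)
Inside:  d((j · j) · l, j · j · b, d(b, b, j))  →  d(j · j · l, b · j · j, d(b, b, j))
Sort:  b · d(b · b · d(j, b, j) · l · l, b · b · b · d(j, b, l) · j · j · l, b · d(j, b, l) · j · j · l · l) · d(b · b · j · l, d(l, b, b), b · b · j · l) · d(d(b, j, l) · d(j, l, b) · j · j · l · l, d(b · j · l · l, j, l), l) · d(j · j · l, b · j · j, d(b, b, j)) · j

Answer: b · d(b · b · d(j, b, j) · l · l, b · b · b · d(j, b, l) · j · j · l, b · d(j, b, l) · j · j · l · l) · d(b · b · j · l, d(l, b, b), b · b · j · l) · d(d(b, j, l) · d(j, l, b) · j · j · l · l, d(b · j · l · l, j, l), l) · d(j · j · l, b · j · j, d(b, b, j)) · j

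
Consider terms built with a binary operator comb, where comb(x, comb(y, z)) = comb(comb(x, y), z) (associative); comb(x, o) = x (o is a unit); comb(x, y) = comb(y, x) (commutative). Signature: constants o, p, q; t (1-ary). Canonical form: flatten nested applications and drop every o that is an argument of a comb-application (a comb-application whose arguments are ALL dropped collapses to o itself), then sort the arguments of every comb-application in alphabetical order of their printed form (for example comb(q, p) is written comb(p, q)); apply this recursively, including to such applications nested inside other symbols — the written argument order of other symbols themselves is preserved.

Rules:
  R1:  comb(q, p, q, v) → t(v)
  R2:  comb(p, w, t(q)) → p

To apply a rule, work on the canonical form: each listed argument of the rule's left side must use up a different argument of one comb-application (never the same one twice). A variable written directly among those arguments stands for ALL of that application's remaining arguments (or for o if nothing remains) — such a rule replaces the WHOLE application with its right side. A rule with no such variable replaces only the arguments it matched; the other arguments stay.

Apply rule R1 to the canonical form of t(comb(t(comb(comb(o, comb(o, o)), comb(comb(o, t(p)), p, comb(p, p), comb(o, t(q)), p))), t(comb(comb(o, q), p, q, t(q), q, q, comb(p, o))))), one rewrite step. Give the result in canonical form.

Canonical form:  t(comb(t(comb(p, p, p, p, t(p), t(q))), t(comb(p, p, q, q, q, q, t(q)))))
Apply R1:  consuming p, q, q;  v := comb(p, q, q, t(q))
Every leftover argument binds to the variable; the entire application is replaced.
Giving:  t(comb(t(comb(p, p, p, p, t(p), t(q))), t(t(comb(p, q, q, t(q))))))

Answer: t(comb(t(comb(p, p, p, p, t(p), t(q))), t(t(comb(p, q, q, t(q))))))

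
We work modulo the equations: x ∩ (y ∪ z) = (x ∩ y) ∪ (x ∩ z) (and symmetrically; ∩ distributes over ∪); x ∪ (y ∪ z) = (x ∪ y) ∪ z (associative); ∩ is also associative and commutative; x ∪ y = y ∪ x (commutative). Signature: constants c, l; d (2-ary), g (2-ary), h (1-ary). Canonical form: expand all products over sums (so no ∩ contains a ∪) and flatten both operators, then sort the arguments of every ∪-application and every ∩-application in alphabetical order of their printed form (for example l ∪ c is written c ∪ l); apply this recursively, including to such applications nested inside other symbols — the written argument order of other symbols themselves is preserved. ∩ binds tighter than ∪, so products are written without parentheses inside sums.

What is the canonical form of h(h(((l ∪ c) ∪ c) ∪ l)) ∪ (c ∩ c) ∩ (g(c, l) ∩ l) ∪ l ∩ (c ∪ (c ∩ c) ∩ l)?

Answer: c ∩ c ∩ g(c, l) ∩ l ∪ c ∩ c ∩ l ∩ l ∪ c ∩ l ∪ h(h(c ∪ c ∪ l ∪ l))

Derivation:
Distribute:  h(h(c ∪ c ∪ l ∪ l)) ∪ c ∩ c ∩ g(c, l) ∩ l ∪ c ∩ l ∪ c ∩ c ∩ l ∩ l
Sort:  c ∩ c ∩ g(c, l) ∩ l ∪ c ∩ c ∩ l ∩ l ∪ c ∩ l ∪ h(h(c ∪ c ∪ l ∪ l))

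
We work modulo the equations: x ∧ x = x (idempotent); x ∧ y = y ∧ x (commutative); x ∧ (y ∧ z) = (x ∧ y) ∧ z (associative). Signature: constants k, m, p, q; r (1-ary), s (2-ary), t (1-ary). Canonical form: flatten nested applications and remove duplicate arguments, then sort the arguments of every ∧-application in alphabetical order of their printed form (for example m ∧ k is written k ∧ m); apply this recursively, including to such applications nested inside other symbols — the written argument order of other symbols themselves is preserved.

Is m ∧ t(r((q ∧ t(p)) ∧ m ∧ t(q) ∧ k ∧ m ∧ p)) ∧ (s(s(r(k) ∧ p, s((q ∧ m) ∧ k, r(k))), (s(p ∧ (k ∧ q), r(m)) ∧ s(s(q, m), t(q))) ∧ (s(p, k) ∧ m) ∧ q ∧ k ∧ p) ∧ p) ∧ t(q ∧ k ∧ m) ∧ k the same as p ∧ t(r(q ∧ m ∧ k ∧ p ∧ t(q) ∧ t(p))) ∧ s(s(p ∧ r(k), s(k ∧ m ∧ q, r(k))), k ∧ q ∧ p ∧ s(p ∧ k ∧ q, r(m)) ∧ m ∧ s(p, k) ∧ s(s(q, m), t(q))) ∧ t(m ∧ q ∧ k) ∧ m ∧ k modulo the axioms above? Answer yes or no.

Left:  m ∧ t(r((q ∧ t(p)) ∧ m ∧ t(q) ∧ k ∧ m ∧ p)) ∧ (s(s(r(k) ∧ p, s((q ∧ m) ∧ k, r(k))), (s(p ∧ (k ∧ q), r(m)) ∧ s(s(q, m), t(q))) ∧ (s(p, k) ∧ m) ∧ q ∧ k ∧ p) ∧ p) ∧ t(q ∧ k ∧ m) ∧ k
  Flatten:  m ∧ t(r((q ∧ t(p)) ∧ m ∧ t(q) ∧ k ∧ m ∧ p)) ∧ s(s(r(k) ∧ p, s((q ∧ m) ∧ k, r(k))), (s(p ∧ (k ∧ q), r(m)) ∧ s(s(q, m), t(q))) ∧ (s(p, k) ∧ m) ∧ q ∧ k ∧ p) ∧ p ∧ t(q ∧ k ∧ m) ∧ k
  Canonicalize subterm:  t(r((q ∧ t(p)) ∧ m ∧ t(q) ∧ k ∧ m ∧ p))  →  t(r(k ∧ m ∧ p ∧ q ∧ t(p) ∧ t(q)))
  Inside:  s(s(r(k) ∧ p, s((q ∧ m) ∧ k, r(k))), (s(p ∧ (k ∧ q), r(m)) ∧ s(s(q, m), t(q))) ∧ (s(p, k) ∧ m) ∧ q ∧ k ∧ p)  →  s(s(p ∧ r(k), s(k ∧ m ∧ q, r(k))), k ∧ m ∧ p ∧ q ∧ s(k ∧ p ∧ q, r(m)) ∧ s(p, k) ∧ s(s(q, m), t(q)))
  Simplify inside:  t(q ∧ k ∧ m)  →  t(k ∧ m ∧ q)
  Sort arguments:  k ∧ m ∧ p ∧ s(s(p ∧ r(k), s(k ∧ m ∧ q, r(k))), k ∧ m ∧ p ∧ q ∧ s(k ∧ p ∧ q, r(m)) ∧ s(p, k) ∧ s(s(q, m), t(q))) ∧ t(k ∧ m ∧ q) ∧ t(r(k ∧ m ∧ p ∧ q ∧ t(p) ∧ t(q)))
Right:  p ∧ t(r(q ∧ m ∧ k ∧ p ∧ t(q) ∧ t(p))) ∧ s(s(p ∧ r(k), s(k ∧ m ∧ q, r(k))), k ∧ q ∧ p ∧ s(p ∧ k ∧ q, r(m)) ∧ m ∧ s(p, k) ∧ s(s(q, m), t(q))) ∧ t(m ∧ q ∧ k) ∧ m ∧ k
  Canonicalize subterm:  t(r(q ∧ m ∧ k ∧ p ∧ t(q) ∧ t(p)))  →  t(r(k ∧ m ∧ p ∧ q ∧ t(p) ∧ t(q)))
  Inside:  s(s(p ∧ r(k), s(k ∧ m ∧ q, r(k))), k ∧ q ∧ p ∧ s(p ∧ k ∧ q, r(m)) ∧ m ∧ s(p, k) ∧ s(s(q, m), t(q)))  →  s(s(p ∧ r(k), s(k ∧ m ∧ q, r(k))), k ∧ m ∧ p ∧ q ∧ s(k ∧ p ∧ q, r(m)) ∧ s(p, k) ∧ s(s(q, m), t(q)))
  Simplify inside:  t(m ∧ q ∧ k)  →  t(k ∧ m ∧ q)
  Sort:  k ∧ m ∧ p ∧ s(s(p ∧ r(k), s(k ∧ m ∧ q, r(k))), k ∧ m ∧ p ∧ q ∧ s(k ∧ p ∧ q, r(m)) ∧ s(p, k) ∧ s(s(q, m), t(q))) ∧ t(k ∧ m ∧ q) ∧ t(r(k ∧ m ∧ p ∧ q ∧ t(p) ∧ t(q)))

Answer: yes — both canonical forms are k ∧ m ∧ p ∧ s(s(p ∧ r(k), s(k ∧ m ∧ q, r(k))), k ∧ m ∧ p ∧ q ∧ s(k ∧ p ∧ q, r(m)) ∧ s(p, k) ∧ s(s(q, m), t(q))) ∧ t(k ∧ m ∧ q) ∧ t(r(k ∧ m ∧ p ∧ q ∧ t(p) ∧ t(q)))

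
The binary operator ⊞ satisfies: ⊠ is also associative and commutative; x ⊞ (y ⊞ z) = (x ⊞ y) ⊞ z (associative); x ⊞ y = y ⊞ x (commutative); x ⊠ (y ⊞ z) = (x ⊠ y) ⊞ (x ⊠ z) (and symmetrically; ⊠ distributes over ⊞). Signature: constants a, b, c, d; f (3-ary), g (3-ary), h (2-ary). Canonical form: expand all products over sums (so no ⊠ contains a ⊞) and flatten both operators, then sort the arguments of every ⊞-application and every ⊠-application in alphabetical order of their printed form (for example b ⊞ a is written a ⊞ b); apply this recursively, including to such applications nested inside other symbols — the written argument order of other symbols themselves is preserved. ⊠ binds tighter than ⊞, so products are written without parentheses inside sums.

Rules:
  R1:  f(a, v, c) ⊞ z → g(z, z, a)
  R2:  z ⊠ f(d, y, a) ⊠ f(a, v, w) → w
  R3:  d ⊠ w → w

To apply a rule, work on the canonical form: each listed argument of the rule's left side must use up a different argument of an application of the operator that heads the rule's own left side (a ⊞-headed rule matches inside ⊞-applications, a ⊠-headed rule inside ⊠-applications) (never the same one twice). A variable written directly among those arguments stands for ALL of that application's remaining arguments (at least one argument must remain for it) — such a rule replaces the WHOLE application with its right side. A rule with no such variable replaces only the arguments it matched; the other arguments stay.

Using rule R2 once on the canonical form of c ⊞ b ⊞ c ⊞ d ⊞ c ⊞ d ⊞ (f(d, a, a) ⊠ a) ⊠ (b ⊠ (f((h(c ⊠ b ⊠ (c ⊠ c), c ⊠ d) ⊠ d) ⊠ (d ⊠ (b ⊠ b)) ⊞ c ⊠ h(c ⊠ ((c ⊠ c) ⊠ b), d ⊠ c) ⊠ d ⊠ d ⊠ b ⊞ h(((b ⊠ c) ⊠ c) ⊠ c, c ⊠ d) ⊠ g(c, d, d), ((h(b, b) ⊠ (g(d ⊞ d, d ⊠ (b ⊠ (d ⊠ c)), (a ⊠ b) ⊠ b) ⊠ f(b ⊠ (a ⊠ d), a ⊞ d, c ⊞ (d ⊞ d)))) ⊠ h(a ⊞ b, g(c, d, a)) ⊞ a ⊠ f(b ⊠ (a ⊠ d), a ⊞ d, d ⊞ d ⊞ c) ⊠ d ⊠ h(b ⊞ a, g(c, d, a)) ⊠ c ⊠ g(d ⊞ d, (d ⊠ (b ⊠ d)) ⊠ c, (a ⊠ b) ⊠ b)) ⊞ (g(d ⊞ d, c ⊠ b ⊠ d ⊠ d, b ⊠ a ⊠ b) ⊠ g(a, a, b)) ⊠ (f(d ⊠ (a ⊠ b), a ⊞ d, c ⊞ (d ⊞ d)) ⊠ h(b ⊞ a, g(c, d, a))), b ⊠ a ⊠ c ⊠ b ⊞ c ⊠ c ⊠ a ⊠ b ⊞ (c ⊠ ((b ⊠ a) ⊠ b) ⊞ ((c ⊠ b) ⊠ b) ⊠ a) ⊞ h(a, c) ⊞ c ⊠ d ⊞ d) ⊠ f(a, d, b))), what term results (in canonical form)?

Answer: b ⊞ b ⊞ c ⊞ c ⊞ c ⊞ d ⊞ d

Derivation:
Canonical form:  a ⊠ b ⊠ f(a, d, b) ⊠ f(b ⊠ b ⊠ d ⊠ d ⊠ h(b ⊠ c ⊠ c ⊠ c, c ⊠ d) ⊞ b ⊠ c ⊠ d ⊠ d ⊠ h(b ⊠ c ⊠ c ⊠ c, c ⊠ d) ⊞ g(c, d, d) ⊠ h(b ⊠ c ⊠ c ⊠ c, c ⊠ d), a ⊠ c ⊠ d ⊠ f(a ⊠ b ⊠ d, a ⊞ d, c ⊞ d ⊞ d) ⊠ g(d ⊞ d, b ⊠ c ⊠ d ⊠ d, a ⊠ b ⊠ b) ⊠ h(a ⊞ b, g(c, d, a)) ⊞ f(a ⊠ b ⊠ d, a ⊞ d, c ⊞ d ⊞ d) ⊠ g(a, a, b) ⊠ g(d ⊞ d, b ⊠ c ⊠ d ⊠ d, a ⊠ b ⊠ b) ⊠ h(a ⊞ b, g(c, d, a)) ⊞ f(a ⊠ b ⊠ d, a ⊞ d, c ⊞ d ⊞ d) ⊠ g(d ⊞ d, b ⊠ c ⊠ d ⊠ d, a ⊠ b ⊠ b) ⊠ h(a ⊞ b, g(c, d, a)) ⊠ h(b, b), a ⊠ b ⊠ b ⊠ c ⊞ a ⊠ b ⊠ b ⊠ c ⊞ a ⊠ b ⊠ b ⊠ c ⊞ a ⊠ b ⊠ c ⊠ c ⊞ c ⊠ d ⊞ d ⊞ h(a, c)) ⊠ f(d, a, a) ⊞ b ⊞ c ⊞ c ⊞ c ⊞ d ⊞ d
Match R2:  consume f(a, d, b), f(d, a, a);  v := d, w := b, y := a, z := a ⊠ b ⊠ f(b ⊠ b ⊠ d ⊠ d ⊠ h(b ⊠ c ⊠ c ⊠ c, c ⊠ d) ⊞ b ⊠ c ⊠ d ⊠ d ⊠ h(b ⊠ c ⊠ c ⊠ c, c ⊠ d) ⊞ g(c, d, d) ⊠ h(b ⊠ c ⊠ c ⊠ c, c ⊠ d), a ⊠ c ⊠ d ⊠ f(a ⊠ b ⊠ d, a ⊞ d, c ⊞ d ⊞ d) ⊠ g(d ⊞ d, b ⊠ c ⊠ d ⊠ d, a ⊠ b ⊠ b) ⊠ h(a ⊞ b, g(c, d, a)) ⊞ f(a ⊠ b ⊠ d, a ⊞ d, c ⊞ d ⊞ d) ⊠ g(a, a, b) ⊠ g(d ⊞ d, b ⊠ c ⊠ d ⊠ d, a ⊠ b ⊠ b) ⊠ h(a ⊞ b, g(c, d, a)) ⊞ f(a ⊠ b ⊠ d, a ⊞ d, c ⊞ d ⊞ d) ⊠ g(d ⊞ d, b ⊠ c ⊠ d ⊠ d, a ⊠ b ⊠ b) ⊠ h(a ⊞ b, g(c, d, a)) ⊠ h(b, b), a ⊠ b ⊠ b ⊠ c ⊞ a ⊠ b ⊠ b ⊠ c ⊞ a ⊠ b ⊠ b ⊠ c ⊞ a ⊠ b ⊠ c ⊠ c ⊞ c ⊠ d ⊞ d ⊞ h(a, c))
The extension variable absorbs all remaining arguments, so the whole application is rewritten.
Giving:  b ⊞ b ⊞ c ⊞ c ⊞ c ⊞ d ⊞ d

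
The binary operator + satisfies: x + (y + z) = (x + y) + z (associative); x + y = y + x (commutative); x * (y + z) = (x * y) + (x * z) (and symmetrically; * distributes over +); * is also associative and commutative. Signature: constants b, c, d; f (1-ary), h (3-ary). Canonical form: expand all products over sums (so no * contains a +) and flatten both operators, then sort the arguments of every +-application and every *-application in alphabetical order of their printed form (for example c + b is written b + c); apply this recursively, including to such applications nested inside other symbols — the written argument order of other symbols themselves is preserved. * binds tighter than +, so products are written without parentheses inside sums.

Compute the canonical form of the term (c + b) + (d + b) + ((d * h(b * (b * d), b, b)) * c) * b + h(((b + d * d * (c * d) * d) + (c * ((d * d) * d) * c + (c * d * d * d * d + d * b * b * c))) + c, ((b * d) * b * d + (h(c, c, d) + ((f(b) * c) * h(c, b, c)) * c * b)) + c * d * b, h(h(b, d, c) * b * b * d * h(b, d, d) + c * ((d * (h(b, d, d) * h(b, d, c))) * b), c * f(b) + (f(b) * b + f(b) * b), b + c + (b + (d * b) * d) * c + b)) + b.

Distribute:  c + b + d + b + b * c * d * h(b * b * d, b, b) + h(b + b * b * c * d + c + c * c * d * d * d + c * d * d * d * d + c * d * d * d * d, b * b * d * d + b * c * c * f(b) * h(c, b, c) + b * c * d + h(c, c, d), h(b * b * d * h(b, d, c) * h(b, d, d) + b * c * d * h(b, d, c) * h(b, d, d), b * f(b) + b * f(b) + c * f(b), b + b + b * c + b * c * d * d + c)) + b
Sort:  b + b + b + b * c * d * h(b * b * d, b, b) + c + d + h(b + b * b * c * d + c + c * c * d * d * d + c * d * d * d * d + c * d * d * d * d, b * b * d * d + b * c * c * f(b) * h(c, b, c) + b * c * d + h(c, c, d), h(b * b * d * h(b, d, c) * h(b, d, d) + b * c * d * h(b, d, c) * h(b, d, d), b * f(b) + b * f(b) + c * f(b), b + b + b * c + b * c * d * d + c))

Answer: b + b + b + b * c * d * h(b * b * d, b, b) + c + d + h(b + b * b * c * d + c + c * c * d * d * d + c * d * d * d * d + c * d * d * d * d, b * b * d * d + b * c * c * f(b) * h(c, b, c) + b * c * d + h(c, c, d), h(b * b * d * h(b, d, c) * h(b, d, d) + b * c * d * h(b, d, c) * h(b, d, d), b * f(b) + b * f(b) + c * f(b), b + b + b * c + b * c * d * d + c))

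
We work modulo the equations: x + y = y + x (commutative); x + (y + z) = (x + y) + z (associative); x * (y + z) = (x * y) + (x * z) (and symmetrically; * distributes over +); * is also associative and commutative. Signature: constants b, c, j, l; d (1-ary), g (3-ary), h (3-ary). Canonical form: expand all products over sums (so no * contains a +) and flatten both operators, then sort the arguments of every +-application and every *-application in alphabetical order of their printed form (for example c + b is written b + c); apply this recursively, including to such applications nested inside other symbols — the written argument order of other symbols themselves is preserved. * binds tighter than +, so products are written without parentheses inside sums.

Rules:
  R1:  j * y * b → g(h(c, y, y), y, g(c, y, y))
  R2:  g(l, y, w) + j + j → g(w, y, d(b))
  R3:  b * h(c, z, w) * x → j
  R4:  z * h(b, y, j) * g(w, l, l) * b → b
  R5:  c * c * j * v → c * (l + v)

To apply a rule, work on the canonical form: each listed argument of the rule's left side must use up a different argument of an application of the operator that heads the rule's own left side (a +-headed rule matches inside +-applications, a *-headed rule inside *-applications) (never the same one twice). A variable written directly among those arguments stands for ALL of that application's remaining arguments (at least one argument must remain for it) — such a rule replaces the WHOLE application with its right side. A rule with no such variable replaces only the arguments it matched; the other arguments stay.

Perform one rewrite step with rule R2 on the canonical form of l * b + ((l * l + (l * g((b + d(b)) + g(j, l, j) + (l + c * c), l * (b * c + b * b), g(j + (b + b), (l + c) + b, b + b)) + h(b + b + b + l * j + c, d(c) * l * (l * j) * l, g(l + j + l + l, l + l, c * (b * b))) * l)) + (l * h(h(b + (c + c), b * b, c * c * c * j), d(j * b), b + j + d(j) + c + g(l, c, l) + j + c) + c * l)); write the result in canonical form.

Canonical form:  b * l + c * l + g(b + c * c + d(b) + g(j, l, j) + l, b * b * l + b * c * l, g(b + b + j, b + c + l, b + b)) * l + h(b + b + b + c + j * l, d(c) * j * l * l * l, g(j + l + l + l, l + l, b * b * c)) * l + h(h(b + c + c, b * b, c * c * c * j), d(b * j), b + c + c + d(j) + g(l, c, l) + j + j) * l + l * l
R2 matches:  uses g(l, c, l), j, j;  w := l, y := c
Giving:  b * l + c * l + g(b + c * c + d(b) + g(j, l, j) + l, b * b * l + b * c * l, g(b + b + j, b + c + l, b + b)) * l + h(b + b + b + c + j * l, d(c) * j * l * l * l, g(j + l + l + l, l + l, b * b * c)) * l + h(h(b + c + c, b * b, c * c * c * j), d(b * j), b + c + c + d(j) + g(l, c, d(b))) * l + l * l

Answer: b * l + c * l + g(b + c * c + d(b) + g(j, l, j) + l, b * b * l + b * c * l, g(b + b + j, b + c + l, b + b)) * l + h(b + b + b + c + j * l, d(c) * j * l * l * l, g(j + l + l + l, l + l, b * b * c)) * l + h(h(b + c + c, b * b, c * c * c * j), d(b * j), b + c + c + d(j) + g(l, c, d(b))) * l + l * l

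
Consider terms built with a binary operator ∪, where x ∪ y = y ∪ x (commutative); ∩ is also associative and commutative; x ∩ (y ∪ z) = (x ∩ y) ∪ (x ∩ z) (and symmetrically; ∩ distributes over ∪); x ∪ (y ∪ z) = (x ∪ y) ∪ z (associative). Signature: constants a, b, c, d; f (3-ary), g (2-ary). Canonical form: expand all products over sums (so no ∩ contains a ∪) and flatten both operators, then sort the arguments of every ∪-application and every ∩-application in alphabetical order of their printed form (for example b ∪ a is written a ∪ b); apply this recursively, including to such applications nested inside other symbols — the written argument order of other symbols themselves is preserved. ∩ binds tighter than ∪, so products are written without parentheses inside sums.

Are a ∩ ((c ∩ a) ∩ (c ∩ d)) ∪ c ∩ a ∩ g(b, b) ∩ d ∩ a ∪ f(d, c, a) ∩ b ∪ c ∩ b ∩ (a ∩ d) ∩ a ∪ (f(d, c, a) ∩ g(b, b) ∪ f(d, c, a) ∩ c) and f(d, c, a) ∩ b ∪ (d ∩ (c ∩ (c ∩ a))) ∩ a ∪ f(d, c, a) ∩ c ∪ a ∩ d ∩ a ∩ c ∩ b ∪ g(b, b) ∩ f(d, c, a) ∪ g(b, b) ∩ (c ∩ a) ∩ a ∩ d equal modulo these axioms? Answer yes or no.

Answer: yes — both canonical forms are a ∩ a ∩ b ∩ c ∩ d ∪ a ∩ a ∩ c ∩ c ∩ d ∪ a ∩ a ∩ c ∩ d ∩ g(b, b) ∪ b ∩ f(d, c, a) ∪ c ∩ f(d, c, a) ∪ f(d, c, a) ∩ g(b, b)

Derivation:
Left:  a ∩ ((c ∩ a) ∩ (c ∩ d)) ∪ c ∩ a ∩ g(b, b) ∩ d ∩ a ∪ f(d, c, a) ∩ b ∪ c ∩ b ∩ (a ∩ d) ∩ a ∪ (f(d, c, a) ∩ g(b, b) ∪ f(d, c, a) ∩ c)
  Flatten:  a ∩ a ∩ c ∩ c ∩ d ∪ a ∩ a ∩ c ∩ d ∩ g(b, b) ∪ b ∩ f(d, c, a) ∪ a ∩ a ∩ b ∩ c ∩ d ∪ f(d, c, a) ∩ g(b, b) ∪ c ∩ f(d, c, a)
  Sort arguments:  a ∩ a ∩ b ∩ c ∩ d ∪ a ∩ a ∩ c ∩ c ∩ d ∪ a ∩ a ∩ c ∩ d ∩ g(b, b) ∪ b ∩ f(d, c, a) ∪ c ∩ f(d, c, a) ∪ f(d, c, a) ∩ g(b, b)
Right:  f(d, c, a) ∩ b ∪ (d ∩ (c ∩ (c ∩ a))) ∩ a ∪ f(d, c, a) ∩ c ∪ a ∩ d ∩ a ∩ c ∩ b ∪ g(b, b) ∩ f(d, c, a) ∪ g(b, b) ∩ (c ∩ a) ∩ a ∩ d
  Merge nested applications:  b ∩ f(d, c, a) ∪ a ∩ a ∩ c ∩ c ∩ d ∪ c ∩ f(d, c, a) ∪ a ∩ a ∩ b ∩ c ∩ d ∪ f(d, c, a) ∩ g(b, b) ∪ a ∩ a ∩ c ∩ d ∩ g(b, b)
  Sort arguments:  a ∩ a ∩ b ∩ c ∩ d ∪ a ∩ a ∩ c ∩ c ∩ d ∪ a ∩ a ∩ c ∩ d ∩ g(b, b) ∪ b ∩ f(d, c, a) ∪ c ∩ f(d, c, a) ∪ f(d, c, a) ∩ g(b, b)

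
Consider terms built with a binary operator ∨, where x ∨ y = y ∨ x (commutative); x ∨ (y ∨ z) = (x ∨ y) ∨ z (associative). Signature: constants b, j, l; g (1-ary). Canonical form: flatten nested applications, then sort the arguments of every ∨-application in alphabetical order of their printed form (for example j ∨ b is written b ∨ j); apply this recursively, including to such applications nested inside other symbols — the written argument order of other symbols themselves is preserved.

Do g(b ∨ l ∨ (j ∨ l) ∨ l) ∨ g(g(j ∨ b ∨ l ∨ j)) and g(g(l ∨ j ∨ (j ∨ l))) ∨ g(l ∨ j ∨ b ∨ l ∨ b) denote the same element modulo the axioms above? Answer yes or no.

Left:  g(b ∨ l ∨ (j ∨ l) ∨ l) ∨ g(g(j ∨ b ∨ l ∨ j))
  Canonicalize subterm:  g(b ∨ l ∨ (j ∨ l) ∨ l)  →  g(b ∨ j ∨ l ∨ l ∨ l)
  Canonicalize subterm:  g(g(j ∨ b ∨ l ∨ j))  →  g(g(b ∨ j ∨ j ∨ l))
  Order the arguments:  g(b ∨ j ∨ l ∨ l ∨ l) ∨ g(g(b ∨ j ∨ j ∨ l))
Right:  g(g(l ∨ j ∨ (j ∨ l))) ∨ g(l ∨ j ∨ b ∨ l ∨ b)
  Simplify inside:  g(g(l ∨ j ∨ (j ∨ l)))  →  g(g(j ∨ j ∨ l ∨ l))
  Canonicalize subterm:  g(l ∨ j ∨ b ∨ l ∨ b)  →  g(b ∨ b ∨ j ∨ l ∨ l)
  Sort:  g(b ∨ b ∨ j ∨ l ∨ l) ∨ g(g(j ∨ j ∨ l ∨ l))

Answer: no — g(b ∨ j ∨ l ∨ l ∨ l) ∨ g(g(b ∨ j ∨ j ∨ l)) vs g(b ∨ b ∨ j ∨ l ∨ l) ∨ g(g(j ∨ j ∨ l ∨ l))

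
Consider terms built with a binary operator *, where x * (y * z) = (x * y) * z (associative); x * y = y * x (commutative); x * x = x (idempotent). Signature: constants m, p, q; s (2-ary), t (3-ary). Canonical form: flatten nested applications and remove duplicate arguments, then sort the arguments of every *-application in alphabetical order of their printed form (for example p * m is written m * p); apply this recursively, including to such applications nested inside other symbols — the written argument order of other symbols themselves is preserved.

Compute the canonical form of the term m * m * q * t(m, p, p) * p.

Drop duplicates:  drop duplicate m
Order the arguments:  m * p * q * t(m, p, p)

Answer: m * p * q * t(m, p, p)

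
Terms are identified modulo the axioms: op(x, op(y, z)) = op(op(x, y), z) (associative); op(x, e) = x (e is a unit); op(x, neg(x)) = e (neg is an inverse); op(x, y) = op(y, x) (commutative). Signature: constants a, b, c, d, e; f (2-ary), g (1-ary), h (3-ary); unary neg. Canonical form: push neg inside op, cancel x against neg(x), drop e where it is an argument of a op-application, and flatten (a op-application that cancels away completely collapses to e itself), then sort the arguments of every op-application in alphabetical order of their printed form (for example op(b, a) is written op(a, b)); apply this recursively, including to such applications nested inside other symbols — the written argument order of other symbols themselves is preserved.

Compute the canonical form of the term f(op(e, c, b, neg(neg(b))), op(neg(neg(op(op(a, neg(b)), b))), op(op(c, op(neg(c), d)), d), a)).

Answer: f(op(b, b, c), op(a, a, d, d))

Derivation:
Descend into:  op(neg(neg(op(op(a, neg(b)), b))), op(op(c, op(neg(c), d)), d), a)
Push neg inside:  distribute neg over op and collapse double neg
Cancel inverse pairs:  b cancels; c cancels
Collect terms:  op(a, a, d, d)
Rebuild:  f(op(b, b, c), op(a, a, d, d))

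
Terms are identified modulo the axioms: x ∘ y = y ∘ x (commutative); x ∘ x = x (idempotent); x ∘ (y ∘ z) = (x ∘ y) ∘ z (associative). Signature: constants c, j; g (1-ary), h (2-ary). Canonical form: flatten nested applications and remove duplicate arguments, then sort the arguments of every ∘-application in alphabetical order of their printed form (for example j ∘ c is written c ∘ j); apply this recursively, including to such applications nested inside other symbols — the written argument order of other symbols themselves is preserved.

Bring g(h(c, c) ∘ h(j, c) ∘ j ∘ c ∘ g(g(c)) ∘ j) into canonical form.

Work inside:  h(c, c) ∘ h(j, c) ∘ j ∘ c ∘ g(g(c)) ∘ j
Deduplicate:  drop duplicate j
Sort:  c ∘ g(g(c)) ∘ h(c, c) ∘ h(j, c) ∘ j
Reassemble:  g(c ∘ g(g(c)) ∘ h(c, c) ∘ h(j, c) ∘ j)

Answer: g(c ∘ g(g(c)) ∘ h(c, c) ∘ h(j, c) ∘ j)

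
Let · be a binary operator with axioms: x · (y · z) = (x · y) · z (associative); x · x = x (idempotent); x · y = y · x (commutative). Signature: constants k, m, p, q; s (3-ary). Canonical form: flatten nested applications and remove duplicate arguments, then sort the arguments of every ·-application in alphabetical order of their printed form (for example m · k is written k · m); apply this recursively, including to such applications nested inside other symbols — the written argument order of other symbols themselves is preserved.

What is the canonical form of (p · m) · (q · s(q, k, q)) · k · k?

Answer: k · m · p · q · s(q, k, q)

Derivation:
Un-nest:  p · m · q · s(q, k, q) · k · k
Idempotence:  drop duplicate k
Sort arguments:  k · m · p · q · s(q, k, q)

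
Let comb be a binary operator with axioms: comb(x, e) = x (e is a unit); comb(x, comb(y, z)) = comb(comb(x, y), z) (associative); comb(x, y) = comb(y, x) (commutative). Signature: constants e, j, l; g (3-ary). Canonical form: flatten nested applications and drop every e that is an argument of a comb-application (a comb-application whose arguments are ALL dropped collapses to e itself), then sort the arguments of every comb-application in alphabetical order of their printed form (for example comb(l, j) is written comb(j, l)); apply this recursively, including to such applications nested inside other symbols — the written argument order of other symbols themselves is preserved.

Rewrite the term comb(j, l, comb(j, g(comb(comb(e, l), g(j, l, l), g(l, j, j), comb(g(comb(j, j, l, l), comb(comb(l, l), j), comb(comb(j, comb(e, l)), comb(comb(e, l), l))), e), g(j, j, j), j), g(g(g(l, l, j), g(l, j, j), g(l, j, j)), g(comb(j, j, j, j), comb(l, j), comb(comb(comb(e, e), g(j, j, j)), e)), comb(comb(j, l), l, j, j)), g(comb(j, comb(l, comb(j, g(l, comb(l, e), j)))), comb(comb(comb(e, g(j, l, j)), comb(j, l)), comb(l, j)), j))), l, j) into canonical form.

Answer: comb(g(comb(g(comb(j, j, l, l), comb(j, l, l), comb(j, l, l, l)), g(j, j, j), g(j, l, l), g(l, j, j), j, l), g(g(g(l, l, j), g(l, j, j), g(l, j, j)), g(comb(j, j, j, j), comb(j, l), g(j, j, j)), comb(j, j, j, l, l)), g(comb(g(l, l, j), j, j, l), comb(g(j, l, j), j, j, l, l), j)), j, j, j, l, l)

Derivation:
Flatten:  comb(j, l, j, g(comb(comb(e, l), g(j, l, l), g(l, j, j), comb(g(comb(j, j, l, l), comb(comb(l, l), j), comb(comb(j, comb(e, l)), comb(comb(e, l), l))), e), g(j, j, j), j), g(g(g(l, l, j), g(l, j, j), g(l, j, j)), g(comb(j, j, j, j), comb(l, j), comb(comb(comb(e, e), g(j, j, j)), e)), comb(comb(j, l), l, j, j)), g(comb(j, comb(l, comb(j, g(l, comb(l, e), j)))), comb(comb(comb(e, g(j, l, j)), comb(j, l)), comb(l, j)), j)), l, j)
Simplify inside:  g(comb(comb(e, l), g(j, l, l), g(l, j, j), comb(g(comb(j, j, l, l), comb(comb(l, l), j), comb(comb(j, comb(e, l)), comb(comb(e, l), l))), e), g(j, j, j), j), g(g(g(l, l, j), g(l, j, j), g(l, j, j)), g(comb(j, j, j, j), comb(l, j), comb(comb(comb(e, e), g(j, j, j)), e)), comb(comb(j, l), l, j, j)), g(comb(j, comb(l, comb(j, g(l, comb(l, e), j)))), comb(comb(comb(e, g(j, l, j)), comb(j, l)), comb(l, j)), j))  →  g(comb(g(comb(j, j, l, l), comb(j, l, l), comb(j, l, l, l)), g(j, j, j), g(j, l, l), g(l, j, j), j, l), g(g(g(l, l, j), g(l, j, j), g(l, j, j)), g(comb(j, j, j, j), comb(j, l), g(j, j, j)), comb(j, j, j, l, l)), g(comb(g(l, l, j), j, j, l), comb(g(j, l, j), j, j, l, l), j))
Sort:  comb(g(comb(g(comb(j, j, l, l), comb(j, l, l), comb(j, l, l, l)), g(j, j, j), g(j, l, l), g(l, j, j), j, l), g(g(g(l, l, j), g(l, j, j), g(l, j, j)), g(comb(j, j, j, j), comb(j, l), g(j, j, j)), comb(j, j, j, l, l)), g(comb(g(l, l, j), j, j, l), comb(g(j, l, j), j, j, l, l), j)), j, j, j, l, l)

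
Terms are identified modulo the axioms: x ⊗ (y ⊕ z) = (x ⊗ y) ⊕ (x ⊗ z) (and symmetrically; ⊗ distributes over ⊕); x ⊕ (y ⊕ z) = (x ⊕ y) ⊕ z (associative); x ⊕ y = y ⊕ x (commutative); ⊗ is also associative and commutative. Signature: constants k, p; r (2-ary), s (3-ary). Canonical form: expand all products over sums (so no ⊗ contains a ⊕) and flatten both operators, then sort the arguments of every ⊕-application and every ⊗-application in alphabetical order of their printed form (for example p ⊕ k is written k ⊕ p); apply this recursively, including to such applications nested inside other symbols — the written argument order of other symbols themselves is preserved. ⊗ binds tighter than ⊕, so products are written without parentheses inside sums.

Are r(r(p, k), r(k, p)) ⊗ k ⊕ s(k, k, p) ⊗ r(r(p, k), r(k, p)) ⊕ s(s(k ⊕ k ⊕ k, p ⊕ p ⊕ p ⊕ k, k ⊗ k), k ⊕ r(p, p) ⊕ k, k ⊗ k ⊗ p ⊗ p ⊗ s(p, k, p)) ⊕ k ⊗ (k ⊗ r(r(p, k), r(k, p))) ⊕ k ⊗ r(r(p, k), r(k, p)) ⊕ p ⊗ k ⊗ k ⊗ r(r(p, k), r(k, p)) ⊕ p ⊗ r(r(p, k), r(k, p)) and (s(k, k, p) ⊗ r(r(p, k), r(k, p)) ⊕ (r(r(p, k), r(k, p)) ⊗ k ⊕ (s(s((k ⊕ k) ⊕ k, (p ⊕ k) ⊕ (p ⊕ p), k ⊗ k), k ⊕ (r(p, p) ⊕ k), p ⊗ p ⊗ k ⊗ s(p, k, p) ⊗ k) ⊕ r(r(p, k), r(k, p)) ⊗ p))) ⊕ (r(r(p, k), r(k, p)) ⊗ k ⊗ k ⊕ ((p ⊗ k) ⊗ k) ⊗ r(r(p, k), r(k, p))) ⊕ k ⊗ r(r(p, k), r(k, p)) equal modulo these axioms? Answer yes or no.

Answer: yes — both canonical forms are k ⊗ k ⊗ p ⊗ r(r(p, k), r(k, p)) ⊕ k ⊗ k ⊗ r(r(p, k), r(k, p)) ⊕ k ⊗ r(r(p, k), r(k, p)) ⊕ k ⊗ r(r(p, k), r(k, p)) ⊕ p ⊗ r(r(p, k), r(k, p)) ⊕ r(r(p, k), r(k, p)) ⊗ s(k, k, p) ⊕ s(s(k ⊕ k ⊕ k, k ⊕ p ⊕ p ⊕ p, k ⊗ k), k ⊕ k ⊕ r(p, p), k ⊗ k ⊗ p ⊗ p ⊗ s(p, k, p))

Derivation:
Left:  r(r(p, k), r(k, p)) ⊗ k ⊕ s(k, k, p) ⊗ r(r(p, k), r(k, p)) ⊕ s(s(k ⊕ k ⊕ k, p ⊕ p ⊕ p ⊕ k, k ⊗ k), k ⊕ r(p, p) ⊕ k, k ⊗ k ⊗ p ⊗ p ⊗ s(p, k, p)) ⊕ k ⊗ (k ⊗ r(r(p, k), r(k, p))) ⊕ k ⊗ r(r(p, k), r(k, p)) ⊕ p ⊗ k ⊗ k ⊗ r(r(p, k), r(k, p)) ⊕ p ⊗ r(r(p, k), r(k, p))
  Flatten:  k ⊗ r(r(p, k), r(k, p)) ⊕ r(r(p, k), r(k, p)) ⊗ s(k, k, p) ⊕ s(s(k ⊕ k ⊕ k, k ⊕ p ⊕ p ⊕ p, k ⊗ k), k ⊕ k ⊕ r(p, p), k ⊗ k ⊗ p ⊗ p ⊗ s(p, k, p)) ⊕ k ⊗ k ⊗ r(r(p, k), r(k, p)) ⊕ k ⊗ r(r(p, k), r(k, p)) ⊕ k ⊗ k ⊗ p ⊗ r(r(p, k), r(k, p)) ⊕ p ⊗ r(r(p, k), r(k, p))
  Sort:  k ⊗ k ⊗ p ⊗ r(r(p, k), r(k, p)) ⊕ k ⊗ k ⊗ r(r(p, k), r(k, p)) ⊕ k ⊗ r(r(p, k), r(k, p)) ⊕ k ⊗ r(r(p, k), r(k, p)) ⊕ p ⊗ r(r(p, k), r(k, p)) ⊕ r(r(p, k), r(k, p)) ⊗ s(k, k, p) ⊕ s(s(k ⊕ k ⊕ k, k ⊕ p ⊕ p ⊕ p, k ⊗ k), k ⊕ k ⊕ r(p, p), k ⊗ k ⊗ p ⊗ p ⊗ s(p, k, p))
Right:  (s(k, k, p) ⊗ r(r(p, k), r(k, p)) ⊕ (r(r(p, k), r(k, p)) ⊗ k ⊕ (s(s((k ⊕ k) ⊕ k, (p ⊕ k) ⊕ (p ⊕ p), k ⊗ k), k ⊕ (r(p, p) ⊕ k), p ⊗ p ⊗ k ⊗ s(p, k, p) ⊗ k) ⊕ r(r(p, k), r(k, p)) ⊗ p))) ⊕ (r(r(p, k), r(k, p)) ⊗ k ⊗ k ⊕ ((p ⊗ k) ⊗ k) ⊗ r(r(p, k), r(k, p))) ⊕ k ⊗ r(r(p, k), r(k, p))
  Un-nest:  r(r(p, k), r(k, p)) ⊗ s(k, k, p) ⊕ k ⊗ r(r(p, k), r(k, p)) ⊕ s(s(k ⊕ k ⊕ k, k ⊕ p ⊕ p ⊕ p, k ⊗ k), k ⊕ k ⊕ r(p, p), k ⊗ k ⊗ p ⊗ p ⊗ s(p, k, p)) ⊕ p ⊗ r(r(p, k), r(k, p)) ⊕ k ⊗ k ⊗ r(r(p, k), r(k, p)) ⊕ k ⊗ k ⊗ p ⊗ r(r(p, k), r(k, p)) ⊕ k ⊗ r(r(p, k), r(k, p))
  Order the arguments:  k ⊗ k ⊗ p ⊗ r(r(p, k), r(k, p)) ⊕ k ⊗ k ⊗ r(r(p, k), r(k, p)) ⊕ k ⊗ r(r(p, k), r(k, p)) ⊕ k ⊗ r(r(p, k), r(k, p)) ⊕ p ⊗ r(r(p, k), r(k, p)) ⊕ r(r(p, k), r(k, p)) ⊗ s(k, k, p) ⊕ s(s(k ⊕ k ⊕ k, k ⊕ p ⊕ p ⊕ p, k ⊗ k), k ⊕ k ⊕ r(p, p), k ⊗ k ⊗ p ⊗ p ⊗ s(p, k, p))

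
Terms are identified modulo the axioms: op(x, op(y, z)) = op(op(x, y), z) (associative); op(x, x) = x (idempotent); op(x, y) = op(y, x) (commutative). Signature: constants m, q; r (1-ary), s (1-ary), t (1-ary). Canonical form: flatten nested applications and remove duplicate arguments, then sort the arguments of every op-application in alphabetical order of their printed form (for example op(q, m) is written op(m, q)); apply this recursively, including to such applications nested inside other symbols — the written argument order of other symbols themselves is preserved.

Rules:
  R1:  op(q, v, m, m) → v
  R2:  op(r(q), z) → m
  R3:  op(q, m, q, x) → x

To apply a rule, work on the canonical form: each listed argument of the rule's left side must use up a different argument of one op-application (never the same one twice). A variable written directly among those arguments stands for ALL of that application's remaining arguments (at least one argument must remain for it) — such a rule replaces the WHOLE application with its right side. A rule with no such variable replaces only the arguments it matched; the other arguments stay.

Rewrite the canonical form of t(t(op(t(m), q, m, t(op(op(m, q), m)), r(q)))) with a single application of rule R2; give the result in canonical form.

Answer: t(t(m))

Derivation:
Canonical form:  t(t(op(m, q, r(q), t(m), t(op(m, q)))))
R2 matches:  uses r(q);  z := op(m, q, t(m), t(op(m, q)))
The variable takes the whole remainder — replace the entire application.
Giving:  t(t(m))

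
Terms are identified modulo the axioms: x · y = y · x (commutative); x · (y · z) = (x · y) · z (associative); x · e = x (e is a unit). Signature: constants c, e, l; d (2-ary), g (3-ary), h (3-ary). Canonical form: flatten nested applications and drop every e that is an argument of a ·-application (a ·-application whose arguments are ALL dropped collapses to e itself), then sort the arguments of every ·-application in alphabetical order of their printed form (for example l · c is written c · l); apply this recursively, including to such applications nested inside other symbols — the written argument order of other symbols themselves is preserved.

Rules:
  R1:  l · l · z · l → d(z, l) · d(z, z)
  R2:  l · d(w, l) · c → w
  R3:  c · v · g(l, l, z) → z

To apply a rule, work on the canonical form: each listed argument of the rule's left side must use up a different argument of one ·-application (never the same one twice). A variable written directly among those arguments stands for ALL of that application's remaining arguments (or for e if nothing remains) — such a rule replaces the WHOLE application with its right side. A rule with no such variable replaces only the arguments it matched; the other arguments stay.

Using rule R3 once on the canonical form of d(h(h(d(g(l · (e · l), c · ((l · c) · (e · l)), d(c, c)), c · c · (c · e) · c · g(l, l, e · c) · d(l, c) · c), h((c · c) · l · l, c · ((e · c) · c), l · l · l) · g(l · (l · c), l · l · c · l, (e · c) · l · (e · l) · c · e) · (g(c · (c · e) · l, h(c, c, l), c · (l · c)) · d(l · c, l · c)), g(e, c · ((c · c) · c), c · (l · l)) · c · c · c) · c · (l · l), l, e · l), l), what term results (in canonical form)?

Answer: d(h(c · h(d(g(l · l, c · c · l · l, d(c, c)), c), d(c · l, c · l) · g(c · c · l, h(c, c, l), c · c · l) · g(c · l · l, c · l · l · l, c · c · l · l) · h(c · c · l · l, c · c · c, l · l · l), c · c · c · g(e, c · c · c · c, c · l · l)) · l · l, l, l), l)

Derivation:
Canonical form:  d(h(c · h(d(g(l · l, c · c · l · l, d(c, c)), c · c · c · c · c · d(l, c) · g(l, l, c)), d(c · l, c · l) · g(c · c · l, h(c, c, l), c · c · l) · g(c · l · l, c · l · l · l, c · c · l · l) · h(c · c · l · l, c · c · c, l · l · l), c · c · c · g(e, c · c · c · c, c · l · l)) · l · l, l, l), l)
Apply R3:  consuming c, g(l, l, c);  v := c · c · c · c · d(l, c), z := c
The variable takes the whole remainder — replace the entire application.
New term:  d(h(c · h(d(g(l · l, c · c · l · l, d(c, c)), c), d(c · l, c · l) · g(c · c · l, h(c, c, l), c · c · l) · g(c · l · l, c · l · l · l, c · c · l · l) · h(c · c · l · l, c · c · c, l · l · l), c · c · c · g(e, c · c · c · c, c · l · l)) · l · l, l, l), l)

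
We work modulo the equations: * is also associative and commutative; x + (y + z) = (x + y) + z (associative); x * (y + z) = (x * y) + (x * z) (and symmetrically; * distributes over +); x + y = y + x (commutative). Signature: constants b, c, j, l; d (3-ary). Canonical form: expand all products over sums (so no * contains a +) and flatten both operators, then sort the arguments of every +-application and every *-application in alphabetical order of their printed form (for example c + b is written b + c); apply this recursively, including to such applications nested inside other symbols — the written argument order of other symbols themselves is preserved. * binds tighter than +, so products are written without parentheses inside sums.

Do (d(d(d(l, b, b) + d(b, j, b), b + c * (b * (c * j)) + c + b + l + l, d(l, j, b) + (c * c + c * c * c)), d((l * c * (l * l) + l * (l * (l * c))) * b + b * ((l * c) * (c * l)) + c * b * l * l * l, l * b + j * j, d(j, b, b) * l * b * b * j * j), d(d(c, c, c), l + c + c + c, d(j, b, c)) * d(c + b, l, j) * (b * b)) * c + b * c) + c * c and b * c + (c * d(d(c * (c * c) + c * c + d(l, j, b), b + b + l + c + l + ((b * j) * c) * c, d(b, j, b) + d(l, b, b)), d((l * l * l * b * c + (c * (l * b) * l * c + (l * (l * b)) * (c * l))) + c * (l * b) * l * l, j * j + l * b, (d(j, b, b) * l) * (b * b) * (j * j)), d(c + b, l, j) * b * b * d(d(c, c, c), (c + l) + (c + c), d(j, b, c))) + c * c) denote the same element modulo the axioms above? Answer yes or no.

Answer: no — b * c + c * c + c * d(d(d(b, j, b) + d(l, b, b), b + b + b * c * c * j + c + l + l, c * c + c * c * c + d(l, j, b)), d(b * c * c * l * l + b * c * l * l * l + b * c * l * l * l + b * c * l * l * l, b * l + j * j, b * b * d(j, b, b) * j * j * l), b * b * d(b + c, l, j) * d(d(c, c, c), c + c + c + l, d(j, b, c))) vs b * c + c * c + c * d(d(c * c + c * c * c + d(l, j, b), b + b + b * c * c * j + c + l + l, d(b, j, b) + d(l, b, b)), d(b * c * c * l * l + b * c * l * l * l + b * c * l * l * l + b * c * l * l * l, b * l + j * j, b * b * d(j, b, b) * j * j * l), b * b * d(b + c, l, j) * d(d(c, c, c), c + c + c + l, d(j, b, c)))

Derivation:
Left:  (d(d(d(l, b, b) + d(b, j, b), b + c * (b * (c * j)) + c + b + l + l, d(l, j, b) + (c * c + c * c * c)), d((l * c * (l * l) + l * (l * (l * c))) * b + b * ((l * c) * (c * l)) + c * b * l * l * l, l * b + j * j, d(j, b, b) * l * b * b * j * j), d(d(c, c, c), l + c + c + c, d(j, b, c)) * d(c + b, l, j) * (b * b)) * c + b * c) + c * c
  Expand products over sums:  c * d(d(d(b, j, b) + d(l, b, b), b + b + b * c * c * j + c + l + l, c * c + c * c * c + d(l, j, b)), d(b * c * c * l * l + b * c * l * l * l + b * c * l * l * l + b * c * l * l * l, b * l + j * j, b * b * d(j, b, b) * j * j * l), b * b * d(b + c, l, j) * d(d(c, c, c), c + c + c + l, d(j, b, c))) + b * c + c * c
  Sort arguments:  b * c + c * c + c * d(d(d(b, j, b) + d(l, b, b), b + b + b * c * c * j + c + l + l, c * c + c * c * c + d(l, j, b)), d(b * c * c * l * l + b * c * l * l * l + b * c * l * l * l + b * c * l * l * l, b * l + j * j, b * b * d(j, b, b) * j * j * l), b * b * d(b + c, l, j) * d(d(c, c, c), c + c + c + l, d(j, b, c)))
Right:  b * c + (c * d(d(c * (c * c) + c * c + d(l, j, b), b + b + l + c + l + ((b * j) * c) * c, d(b, j, b) + d(l, b, b)), d((l * l * l * b * c + (c * (l * b) * l * c + (l * (l * b)) * (c * l))) + c * (l * b) * l * l, j * j + l * b, (d(j, b, b) * l) * (b * b) * (j * j)), d(c + b, l, j) * b * b * d(d(c, c, c), (c + l) + (c + c), d(j, b, c))) + c * c)
  Merge nested applications:  b * c + c * d(d(c * c + c * c * c + d(l, j, b), b + b + b * c * c * j + c + l + l, d(b, j, b) + d(l, b, b)), d(b * c * c * l * l + b * c * l * l * l + b * c * l * l * l + b * c * l * l * l, b * l + j * j, b * b * d(j, b, b) * j * j * l), b * b * d(b + c, l, j) * d(d(c, c, c), c + c + c + l, d(j, b, c))) + c * c
  Sort arguments:  b * c + c * c + c * d(d(c * c + c * c * c + d(l, j, b), b + b + b * c * c * j + c + l + l, d(b, j, b) + d(l, b, b)), d(b * c * c * l * l + b * c * l * l * l + b * c * l * l * l + b * c * l * l * l, b * l + j * j, b * b * d(j, b, b) * j * j * l), b * b * d(b + c, l, j) * d(d(c, c, c), c + c + c + l, d(j, b, c)))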